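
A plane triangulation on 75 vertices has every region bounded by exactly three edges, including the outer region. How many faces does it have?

In a plane triangulation 3F = 2E and V − E + F = 2, so F = 2V − 4 = 2·75 − 4 = 146.

146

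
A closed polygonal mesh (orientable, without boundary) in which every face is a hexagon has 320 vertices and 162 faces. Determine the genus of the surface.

3

Every face is a hexagon, so 2E = 6·162 = 972, giving E = 486.
χ = V − E + F = 320 − 486 + 162 = -4.
For a closed orientable surface χ = 2 − 2g, so g = (2 − (-4))/2 = 3.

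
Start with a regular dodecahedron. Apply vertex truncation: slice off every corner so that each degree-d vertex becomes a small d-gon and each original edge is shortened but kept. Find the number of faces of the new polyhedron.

32

The base solid has V = 20, E = 30, F = 12.
Truncation replaces each original edge-end by a new vertex, so V′ = 2E = 60.
Each original edge survives, and each old vertex of degree d contributes d new edges; summing degrees gives Σd = 2E, so E′ = E + 2E = 3E = 90.
Each original face survives and each original vertex becomes one new face: F′ = F + V = 32.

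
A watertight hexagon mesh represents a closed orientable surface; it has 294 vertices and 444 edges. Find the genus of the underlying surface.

Every face is a hexagon and each edge borders two faces, so 6F = 2·444, giving F = 148.
χ = V − E + F = 294 − 444 + 148 = -2.
For a closed orientable surface χ = 2 − 2g, so g = (2 − (-2))/2 = 2.

2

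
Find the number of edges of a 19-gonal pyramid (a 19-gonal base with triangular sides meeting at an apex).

38

A pyramid on an n-gon base has one n-gon and n triangles: V = 19 + 1 = 20, E = 2·19 = 38, F = 19 + 1 = 20.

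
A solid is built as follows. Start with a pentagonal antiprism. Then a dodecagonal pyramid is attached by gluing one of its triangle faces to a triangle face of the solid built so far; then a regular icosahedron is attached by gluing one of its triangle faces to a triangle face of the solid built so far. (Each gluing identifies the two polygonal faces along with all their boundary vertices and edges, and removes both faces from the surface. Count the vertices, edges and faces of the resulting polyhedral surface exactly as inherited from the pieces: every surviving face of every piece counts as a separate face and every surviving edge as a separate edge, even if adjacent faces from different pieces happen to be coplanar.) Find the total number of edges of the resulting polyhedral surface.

A pentagonal antiprism: V=10, E=20, F=12.
Attach a dodecagonal pyramid (V=13, E=24, F=13) along a 3-gon: merge 3 vertices and 3 edges, delete both glued faces → V=20, E=41, F=23.
Attach a regular icosahedron (V=12, E=30, F=20) along a 3-gon: merge 3 vertices and 3 edges, delete both glued faces → V=29, E=68, F=41.
Check: V − E + F = 29 − 68 + 41 = 2.

68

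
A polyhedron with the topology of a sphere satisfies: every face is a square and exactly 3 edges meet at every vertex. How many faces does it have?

6

Each face has 4 edges and each edge borders two faces, so 2E = 4F.
Each vertex has degree 3, so 3V = 2E and hence V = 4F/3.
Euler: V − E + F = 2 ⇒ (4F/3) − (4F/2) + F = 2.
Multiply by 6: (8 − 12 + 6)F = 12, i.e. 2F = 12.
So F = 6, E = 4·6/2 = 12, V = 4·6/3 = 8.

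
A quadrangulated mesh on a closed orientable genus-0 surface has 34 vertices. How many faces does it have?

χ = 2 − 2·0 = 2, and every face is a square so 4F = 2E.
V − E + F = 2 with E = 4F/2 gives 34 − (4/2 − 1)·F = 2, so F = 32 and E = 64.

32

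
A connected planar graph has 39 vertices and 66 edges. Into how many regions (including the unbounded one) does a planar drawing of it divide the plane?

29

Euler's formula for a connected plane graph: V − E + F = 2, so F = 2 − 39 + 66 = 29.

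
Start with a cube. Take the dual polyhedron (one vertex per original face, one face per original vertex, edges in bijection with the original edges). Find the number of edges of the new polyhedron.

12

The base solid has V = 8, E = 12, F = 6.
The dual swaps V and F and preserves E: V′ = F = 6, E′ = E = 12, F′ = V = 8.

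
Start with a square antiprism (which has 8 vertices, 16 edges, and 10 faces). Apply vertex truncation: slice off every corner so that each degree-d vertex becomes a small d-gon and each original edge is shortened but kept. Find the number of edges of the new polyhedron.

48

Truncation replaces each original edge-end by a new vertex, so V′ = 2E = 32.
Each original edge survives, and each old vertex of degree d contributes d new edges; summing degrees gives Σd = 2E, so E′ = E + 2E = 3E = 48.
Each original face survives and each original vertex becomes one new face: F′ = F + V = 18.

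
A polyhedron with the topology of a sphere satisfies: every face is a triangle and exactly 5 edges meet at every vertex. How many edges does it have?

30

Each face has 3 edges and each edge borders two faces, so 2E = 3F.
Each vertex has degree 5, so 5V = 2E and hence V = 3F/5.
Euler: V − E + F = 2 ⇒ (3F/5) − (3F/2) + F = 2.
Multiply by 10: (6 − 15 + 10)F = 20, i.e. 1F = 20.
So F = 20, E = 3·20/2 = 30, V = 3·20/5 = 12.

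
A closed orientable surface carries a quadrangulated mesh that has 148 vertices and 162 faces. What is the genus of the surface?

8

Every face is a square, so 2E = 4·162 = 648, giving E = 324.
χ = V − E + F = 148 − 324 + 162 = -14.
For a closed orientable surface χ = 2 − 2g, so g = (2 − (-14))/2 = 8.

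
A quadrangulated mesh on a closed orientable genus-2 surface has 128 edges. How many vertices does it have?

χ = 2 − 2·2 = -2, and every face is a square so 4F = 2E.
F = 2E/4 = 64. Then V = -2 + E − F = -2 + 128 − 64 = 62.

62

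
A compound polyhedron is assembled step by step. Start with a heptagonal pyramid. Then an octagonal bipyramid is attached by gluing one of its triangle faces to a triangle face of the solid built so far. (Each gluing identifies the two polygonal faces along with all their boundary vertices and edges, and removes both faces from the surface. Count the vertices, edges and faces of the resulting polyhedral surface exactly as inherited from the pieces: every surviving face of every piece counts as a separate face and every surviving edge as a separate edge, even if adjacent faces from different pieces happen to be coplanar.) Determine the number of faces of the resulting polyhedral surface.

22

A heptagonal pyramid: V=8, E=14, F=8.
Attach an octagonal bipyramid (V=10, E=24, F=16) along a 3-gon: merge 3 vertices and 3 edges, delete both glued faces → V=15, E=35, F=22.
Check: V − E + F = 15 − 35 + 22 = 2.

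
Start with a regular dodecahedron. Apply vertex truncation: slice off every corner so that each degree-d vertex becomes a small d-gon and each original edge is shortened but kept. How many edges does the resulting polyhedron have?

The base solid has V = 20, E = 30, F = 12.
Truncation replaces each original edge-end by a new vertex, so V′ = 2E = 60.
Each original edge survives, and each old vertex of degree d contributes d new edges; summing degrees gives Σd = 2E, so E′ = E + 2E = 3E = 90.
Each original face survives and each original vertex becomes one new face: F′ = F + V = 32.

90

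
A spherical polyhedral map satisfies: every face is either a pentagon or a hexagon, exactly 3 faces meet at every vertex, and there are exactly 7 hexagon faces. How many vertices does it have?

34

Let x be the number of pentagons; then F = 7 + x.
Edge–face incidences: 2E = 6·7 + 5·x = 42 + 5x.
Every vertex has degree 3, so 3V = 2E.
Euler: V − E + F = 2 ⇒ (2E)/3 − E + (7 + x) = 2.
Multiply by 6: 2·(2E) − 3·(2E) + 6·(7 + x) = 12, i.e. 42 + 6x − (42 + 5x) = 12.
Collecting terms: x = 12.
Then 2E = 42 + 5·12 = 102, so E = 51, V = 2E/3 = 34, F = 7 + 12 = 19.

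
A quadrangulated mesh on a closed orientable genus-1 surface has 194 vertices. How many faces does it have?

194

χ = 2 − 2·1 = 0, and every face is a square so 4F = 2E.
V − E + F = 0 with E = 4F/2 gives 194 − (4/2 − 1)·F = 0, so F = 194 and E = 388.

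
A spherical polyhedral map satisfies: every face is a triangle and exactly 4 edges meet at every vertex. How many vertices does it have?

6

Each face has 3 edges and each edge borders two faces, so 2E = 3F.
Each vertex has degree 4, so 4V = 2E and hence V = 3F/4.
Euler: V − E + F = 2 ⇒ (3F/4) − (3F/2) + F = 2.
Multiply by 8: (6 − 12 + 8)F = 16, i.e. 2F = 16.
So F = 8, E = 3·8/2 = 12, V = 3·8/4 = 6.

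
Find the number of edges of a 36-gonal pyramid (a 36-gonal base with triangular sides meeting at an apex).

72

A pyramid on an n-gon base has one n-gon and n triangles: V = 36 + 1 = 37, E = 2·36 = 72, F = 36 + 1 = 37.
Check: V − E + F = 37 − 72 + 37 = 2.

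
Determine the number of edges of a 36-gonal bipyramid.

A bipyramid over an n-gon has 2n triangular faces and n + 2 vertices: V = 36 + 2 = 38, E = 3·36 = 108, F = 2·36 = 72.

108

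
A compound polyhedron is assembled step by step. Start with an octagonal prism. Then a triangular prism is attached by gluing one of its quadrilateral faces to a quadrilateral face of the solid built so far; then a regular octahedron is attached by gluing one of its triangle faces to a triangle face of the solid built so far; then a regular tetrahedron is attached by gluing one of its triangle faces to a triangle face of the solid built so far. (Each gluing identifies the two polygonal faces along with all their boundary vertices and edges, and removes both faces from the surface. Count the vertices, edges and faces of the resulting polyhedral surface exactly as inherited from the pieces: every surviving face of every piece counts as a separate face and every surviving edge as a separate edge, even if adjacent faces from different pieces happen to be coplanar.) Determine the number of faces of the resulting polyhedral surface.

An octagonal prism: V=16, E=24, F=10.
Attach a triangular prism (V=6, E=9, F=5) along a 4-gon: merge 4 vertices and 4 edges, delete both glued faces → V=18, E=29, F=13.
Attach a regular octahedron (V=6, E=12, F=8) along a 3-gon: merge 3 vertices and 3 edges, delete both glued faces → V=21, E=38, F=19.
Attach a regular tetrahedron (V=4, E=6, F=4) along a 3-gon: merge 3 vertices and 3 edges, delete both glued faces → V=22, E=41, F=21.
Check: V − E + F = 22 − 41 + 21 = 2.

21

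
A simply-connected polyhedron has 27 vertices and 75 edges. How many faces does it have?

50

Here V − E + F = 2.
F = 2 − V + E = 2 − 27 + 75 = 50.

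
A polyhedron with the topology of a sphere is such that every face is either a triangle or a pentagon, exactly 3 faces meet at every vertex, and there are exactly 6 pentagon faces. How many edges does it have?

18

Let x be the number of triangles; then F = 6 + x.
Edge–face incidences: 2E = 5·6 + 3·x = 30 + 3x.
Every vertex has degree 3, so 3V = 2E.
Euler: V − E + F = 2 ⇒ (2E)/3 − E + (6 + x) = 2.
Multiply by 6: 2·(2E) − 3·(2E) + 6·(6 + x) = 12, i.e. 36 + 6x − (30 + 3x) = 12.
Collecting terms: 3x + 6 = 12, so 3x = 6, so x = 2.
Then 2E = 30 + 3·2 = 36, so E = 18, V = 2E/3 = 12, F = 6 + 2 = 8.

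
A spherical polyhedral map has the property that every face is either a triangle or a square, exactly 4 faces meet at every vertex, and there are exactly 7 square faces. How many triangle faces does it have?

8

Let x be the number of triangles; then F = 7 + x.
Edge–face incidences: 2E = 4·7 + 3·x = 28 + 3x.
Every vertex has degree 4, so 4V = 2E.
Euler: V − E + F = 2 ⇒ (2E)/4 − E + (7 + x) = 2.
Multiply by 8: 2·(2E) − 4·(2E) + 8·(7 + x) = 16, i.e. 56 + 8x − 2·(28 + 3x) = 16.
Collecting terms: 2x = 16, so x = 8.
Then 2E = 28 + 3·8 = 52, so E = 26, V = 2E/4 = 13, F = 7 + 8 = 15.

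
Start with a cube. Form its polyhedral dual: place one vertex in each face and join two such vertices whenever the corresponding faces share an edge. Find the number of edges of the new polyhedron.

12

The base solid has V = 8, E = 12, F = 6.
The dual swaps V and F and preserves E: V′ = F = 6, E′ = E = 12, F′ = V = 8.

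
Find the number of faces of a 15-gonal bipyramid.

30

A bipyramid over an n-gon has 2n triangular faces and n + 2 vertices: V = 15 + 2 = 17, E = 3·15 = 45, F = 2·15 = 30.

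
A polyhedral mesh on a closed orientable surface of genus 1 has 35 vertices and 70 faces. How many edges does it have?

105

For a closed orientable surface of genus 1, χ = 2 − 2·1 = 0.
E = V + F − (0) = 35 + 70 − (0) = 105.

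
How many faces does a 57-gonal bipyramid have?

A bipyramid over an n-gon has 2n triangular faces and n + 2 vertices: V = 57 + 2 = 59, E = 3·57 = 171, F = 2·57 = 114.

114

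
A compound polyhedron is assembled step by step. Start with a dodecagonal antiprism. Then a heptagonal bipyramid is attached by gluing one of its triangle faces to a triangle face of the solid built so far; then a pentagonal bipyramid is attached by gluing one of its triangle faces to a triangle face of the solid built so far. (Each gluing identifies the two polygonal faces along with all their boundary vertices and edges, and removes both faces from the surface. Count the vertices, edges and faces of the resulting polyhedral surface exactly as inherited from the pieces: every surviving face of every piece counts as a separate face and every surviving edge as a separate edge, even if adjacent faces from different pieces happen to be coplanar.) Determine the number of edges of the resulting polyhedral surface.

78

A dodecagonal antiprism: V=24, E=48, F=26.
Attach a heptagonal bipyramid (V=9, E=21, F=14) along a 3-gon: merge 3 vertices and 3 edges, delete both glued faces → V=30, E=66, F=38.
Attach a pentagonal bipyramid (V=7, E=15, F=10) along a 3-gon: merge 3 vertices and 3 edges, delete both glued faces → V=34, E=78, F=46.
Check: V − E + F = 34 − 78 + 46 = 2.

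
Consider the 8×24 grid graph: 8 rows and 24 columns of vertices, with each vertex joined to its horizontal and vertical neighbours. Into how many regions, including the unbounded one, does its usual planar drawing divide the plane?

The grid has V = 8·24 = 192 vertices and E = 8·23 + 24·7 = 352 edges.
F = 2 − V + E = 2 − 192 + 352 = 162.

162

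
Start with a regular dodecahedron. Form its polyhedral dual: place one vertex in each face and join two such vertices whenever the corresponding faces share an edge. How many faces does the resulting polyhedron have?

The base solid has V = 20, E = 30, F = 12.
The dual swaps V and F and preserves E: V′ = F = 12, E′ = E = 30, F′ = V = 20.

20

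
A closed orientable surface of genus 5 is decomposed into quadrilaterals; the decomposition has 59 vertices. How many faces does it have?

67

χ = 2 − 2·5 = -8, and every face is a square so 4F = 2E.
V − E + F = -8 with E = 4F/2 gives 59 − (4/2 − 1)·F = -8, so F = 67 and E = 134.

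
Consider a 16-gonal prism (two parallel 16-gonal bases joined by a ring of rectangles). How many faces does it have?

A prism on an n-gon has two n-gon bases and n rectangular sides: V = 2·16 = 32, E = 3·16 = 48, F = 16 + 2 = 18.

18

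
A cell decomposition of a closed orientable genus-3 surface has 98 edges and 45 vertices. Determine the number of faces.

49

For a closed orientable surface of genus 3, χ = 2 − 2·3 = -4.
F = -4 − V + E = -4 − 45 + 98 = 49.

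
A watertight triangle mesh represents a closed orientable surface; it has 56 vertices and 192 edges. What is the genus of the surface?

Every face is a triangle and each edge borders two faces, so 3F = 2·192, giving F = 128.
χ = V − E + F = 56 − 192 + 128 = -8.
For a closed orientable surface χ = 2 − 2g, so g = (2 − (-8))/2 = 5.

5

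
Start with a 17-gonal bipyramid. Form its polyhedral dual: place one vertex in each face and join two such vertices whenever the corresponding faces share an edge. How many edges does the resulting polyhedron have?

51

The base solid has V = 19, E = 51, F = 34.
The dual swaps V and F and preserves E: V′ = F = 34, E′ = E = 51, F′ = V = 19.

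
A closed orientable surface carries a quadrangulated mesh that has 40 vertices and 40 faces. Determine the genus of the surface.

1

Every face is a square, so 2E = 4·40 = 160, giving E = 80.
χ = V − E + F = 40 − 80 + 40 = 0.
For a closed orientable surface χ = 2 − 2g, so g = (2 − (0))/2 = 1.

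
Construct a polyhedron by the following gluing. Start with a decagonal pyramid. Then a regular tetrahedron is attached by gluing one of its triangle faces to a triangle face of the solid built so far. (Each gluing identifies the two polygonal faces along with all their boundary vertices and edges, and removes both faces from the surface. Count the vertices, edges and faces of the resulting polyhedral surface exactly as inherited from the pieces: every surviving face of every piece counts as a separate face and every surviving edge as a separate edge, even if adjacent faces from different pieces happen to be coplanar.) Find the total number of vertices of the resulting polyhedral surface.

A decagonal pyramid: V=11, E=20, F=11.
Attach a regular tetrahedron (V=4, E=6, F=4) along a 3-gon: merge 3 vertices and 3 edges, delete both glued faces → V=12, E=23, F=13.
Check: V − E + F = 12 − 23 + 13 = 2.

12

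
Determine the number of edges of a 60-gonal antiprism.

240

An antiprism on an n-gon has two n-gon caps and 2n triangles: V = 2·60 = 120, E = 4·60 = 240, F = 2·60 + 2 = 122.
Check: V − E + F = 120 − 240 + 122 = 2.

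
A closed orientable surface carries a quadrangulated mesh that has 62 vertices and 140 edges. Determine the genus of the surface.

5

Every face is a square and each edge borders two faces, so 4F = 2·140, giving F = 70.
χ = V − E + F = 62 − 140 + 70 = -8.
For a closed orientable surface χ = 2 − 2g, so g = (2 − (-8))/2 = 5.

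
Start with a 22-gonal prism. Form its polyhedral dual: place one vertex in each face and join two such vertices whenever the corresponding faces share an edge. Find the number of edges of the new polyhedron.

66

The base solid has V = 44, E = 66, F = 24.
The dual swaps V and F and preserves E: V′ = F = 24, E′ = E = 66, F′ = V = 44.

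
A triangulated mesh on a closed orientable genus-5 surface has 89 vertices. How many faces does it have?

194

χ = 2 − 2·5 = -8, and every face is a triangle so 3F = 2E.
V − E + F = -8 with E = 3F/2 gives 89 − (3/2 − 1)·F = -8, so F = 194 and E = 291.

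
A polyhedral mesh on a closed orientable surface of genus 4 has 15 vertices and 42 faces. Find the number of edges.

63

For a closed orientable surface of genus 4, χ = 2 − 2·4 = -6.
E = V + F − (-6) = 15 + 42 − (-6) = 63.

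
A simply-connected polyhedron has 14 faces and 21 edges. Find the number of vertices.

Here V − E + F = 2.
V = 2 + E − F = 2 + 21 − 14 = 9.

9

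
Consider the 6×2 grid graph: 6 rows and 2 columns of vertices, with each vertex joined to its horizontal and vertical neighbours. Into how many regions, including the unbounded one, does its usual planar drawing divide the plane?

The grid has V = 6·2 = 12 vertices and E = 6·1 + 2·5 = 16 edges.
F = 2 − V + E = 2 − 12 + 16 = 6.

6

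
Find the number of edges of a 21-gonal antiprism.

84

An antiprism on an n-gon has two n-gon caps and 2n triangles: V = 2·21 = 42, E = 4·21 = 84, F = 2·21 + 2 = 44.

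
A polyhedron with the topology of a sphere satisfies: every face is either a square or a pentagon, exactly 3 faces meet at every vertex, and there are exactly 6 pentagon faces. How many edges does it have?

21

Let x be the number of squares; then F = 6 + x.
Edge–face incidences: 2E = 5·6 + 4·x = 30 + 4x.
Every vertex has degree 3, so 3V = 2E.
Euler: V − E + F = 2 ⇒ (2E)/3 − E + (6 + x) = 2.
Multiply by 6: 2·(2E) − 3·(2E) + 6·(6 + x) = 12, i.e. 36 + 6x − (30 + 4x) = 12.
Collecting terms: 2x + 6 = 12, so 2x = 6, so x = 3.
Then 2E = 30 + 4·3 = 42, so E = 21, V = 2E/3 = 14, F = 6 + 3 = 9.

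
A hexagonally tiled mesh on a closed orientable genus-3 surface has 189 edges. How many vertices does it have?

χ = 2 − 2·3 = -4, and every face is a hexagon so 6F = 2E.
F = 2E/6 = 63. Then V = -4 + E − F = -4 + 189 − 63 = 122.

122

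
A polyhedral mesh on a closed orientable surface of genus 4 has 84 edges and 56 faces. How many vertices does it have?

For a closed orientable surface of genus 4, χ = 2 − 2·4 = -6.
V = -6 + E − F = -6 + 84 − 56 = 22.

22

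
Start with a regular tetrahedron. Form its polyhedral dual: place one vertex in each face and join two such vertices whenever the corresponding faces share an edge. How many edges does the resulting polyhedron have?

The base solid has V = 4, E = 6, F = 4.
The dual swaps V and F and preserves E: V′ = F = 4, E′ = E = 6, F′ = V = 4.

6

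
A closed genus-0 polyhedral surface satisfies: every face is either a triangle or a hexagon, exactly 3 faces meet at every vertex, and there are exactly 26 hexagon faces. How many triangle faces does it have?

Let x be the number of triangles; then F = 26 + x.
Edge–face incidences: 2E = 6·26 + 3·x = 156 + 3x.
Every vertex has degree 3, so 3V = 2E.
Euler: V − E + F = 2 ⇒ (2E)/3 − E + (26 + x) = 2.
Multiply by 6: 2·(2E) − 3·(2E) + 6·(26 + x) = 12, i.e. 156 + 6x − (156 + 3x) = 12.
Collecting terms: 3x = 12, so x = 4.
Then 2E = 156 + 3·4 = 168, so E = 84, V = 2E/3 = 56, F = 26 + 4 = 30.

4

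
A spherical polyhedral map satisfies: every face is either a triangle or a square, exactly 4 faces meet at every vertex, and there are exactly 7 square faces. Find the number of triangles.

8

Let x be the number of triangles; then F = 7 + x.
Edge–face incidences: 2E = 4·7 + 3·x = 28 + 3x.
Every vertex has degree 4, so 4V = 2E.
Euler: V − E + F = 2 ⇒ (2E)/4 − E + (7 + x) = 2.
Multiply by 8: 2·(2E) − 4·(2E) + 8·(7 + x) = 16, i.e. 56 + 8x − 2·(28 + 3x) = 16.
Collecting terms: 2x = 16, so x = 8.
Then 2E = 28 + 3·8 = 52, so E = 26, V = 2E/4 = 13, F = 7 + 8 = 15.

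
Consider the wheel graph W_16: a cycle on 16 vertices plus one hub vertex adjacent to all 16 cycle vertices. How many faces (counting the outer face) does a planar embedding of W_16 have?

W_16 has V = 16 + 1 = 17 vertices and E = 2·16 = 32 edges.
By Euler's formula F = 2 − V + E = 2 − 17 + 32 = 17.

17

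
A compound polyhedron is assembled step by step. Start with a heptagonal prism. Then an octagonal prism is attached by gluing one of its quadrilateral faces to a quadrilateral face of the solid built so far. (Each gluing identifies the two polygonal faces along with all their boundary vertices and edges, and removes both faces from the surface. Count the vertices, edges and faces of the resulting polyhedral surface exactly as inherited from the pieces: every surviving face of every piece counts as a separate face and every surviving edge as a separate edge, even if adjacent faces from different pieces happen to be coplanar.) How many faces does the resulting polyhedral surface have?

17

A heptagonal prism: V=14, E=21, F=9.
Attach an octagonal prism (V=16, E=24, F=10) along a 4-gon: merge 4 vertices and 4 edges, delete both glued faces → V=26, E=41, F=17.
Check: V − E + F = 26 − 41 + 17 = 2.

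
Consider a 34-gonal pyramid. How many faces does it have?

35

A pyramid on an n-gon base has one n-gon and n triangles: V = 34 + 1 = 35, E = 2·34 = 68, F = 34 + 1 = 35.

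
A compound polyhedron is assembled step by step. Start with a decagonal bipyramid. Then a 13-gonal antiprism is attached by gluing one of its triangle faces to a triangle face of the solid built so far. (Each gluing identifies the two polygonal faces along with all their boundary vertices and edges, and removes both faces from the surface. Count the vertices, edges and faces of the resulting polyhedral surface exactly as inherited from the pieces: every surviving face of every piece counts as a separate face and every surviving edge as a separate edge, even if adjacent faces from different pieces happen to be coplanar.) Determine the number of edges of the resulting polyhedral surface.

79

A decagonal bipyramid: V=12, E=30, F=20.
Attach a 13-gonal antiprism (V=26, E=52, F=28) along a 3-gon: merge 3 vertices and 3 edges, delete both glued faces → V=35, E=79, F=46.
Check: V − E + F = 35 − 79 + 46 = 2.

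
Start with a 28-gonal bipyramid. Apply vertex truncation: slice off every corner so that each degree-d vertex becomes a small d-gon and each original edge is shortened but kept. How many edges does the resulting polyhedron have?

The base solid has V = 30, E = 84, F = 56.
Truncation replaces each original edge-end by a new vertex, so V′ = 2E = 168.
Each original edge survives, and each old vertex of degree d contributes d new edges; summing degrees gives Σd = 2E, so E′ = E + 2E = 3E = 252.
Each original face survives and each original vertex becomes one new face: F′ = F + V = 86.

252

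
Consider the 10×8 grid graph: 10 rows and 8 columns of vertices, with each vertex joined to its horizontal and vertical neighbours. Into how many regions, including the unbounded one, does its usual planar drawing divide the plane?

64

The grid has V = 10·8 = 80 vertices and E = 10·7 + 8·9 = 142 edges.
F = 2 − V + E = 2 − 80 + 142 = 64.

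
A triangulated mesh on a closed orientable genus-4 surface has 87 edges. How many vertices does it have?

23

χ = 2 − 2·4 = -6, and every face is a triangle so 3F = 2E.
F = 2E/3 = 58. Then V = -6 + E − F = -6 + 87 − 58 = 23.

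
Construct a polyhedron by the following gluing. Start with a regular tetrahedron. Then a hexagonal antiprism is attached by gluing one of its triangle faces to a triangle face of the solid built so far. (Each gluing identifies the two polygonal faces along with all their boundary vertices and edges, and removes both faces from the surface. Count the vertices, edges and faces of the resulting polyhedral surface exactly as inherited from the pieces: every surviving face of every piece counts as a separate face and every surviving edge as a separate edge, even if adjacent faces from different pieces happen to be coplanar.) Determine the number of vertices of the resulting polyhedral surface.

A regular tetrahedron: V=4, E=6, F=4.
Attach a hexagonal antiprism (V=12, E=24, F=14) along a 3-gon: merge 3 vertices and 3 edges, delete both glued faces → V=13, E=27, F=16.
Check: V − E + F = 13 − 27 + 16 = 2.

13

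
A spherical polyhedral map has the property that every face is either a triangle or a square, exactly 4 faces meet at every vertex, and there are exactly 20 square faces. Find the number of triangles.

8

Let x be the number of triangles; then F = 20 + x.
Edge–face incidences: 2E = 4·20 + 3·x = 80 + 3x.
Every vertex has degree 4, so 4V = 2E.
Euler: V − E + F = 2 ⇒ (2E)/4 − E + (20 + x) = 2.
Multiply by 8: 2·(2E) − 4·(2E) + 8·(20 + x) = 16, i.e. 160 + 8x − 2·(80 + 3x) = 16.
Collecting terms: 2x = 16, so x = 8.
Then 2E = 80 + 3·8 = 104, so E = 52, V = 2E/4 = 26, F = 20 + 8 = 28.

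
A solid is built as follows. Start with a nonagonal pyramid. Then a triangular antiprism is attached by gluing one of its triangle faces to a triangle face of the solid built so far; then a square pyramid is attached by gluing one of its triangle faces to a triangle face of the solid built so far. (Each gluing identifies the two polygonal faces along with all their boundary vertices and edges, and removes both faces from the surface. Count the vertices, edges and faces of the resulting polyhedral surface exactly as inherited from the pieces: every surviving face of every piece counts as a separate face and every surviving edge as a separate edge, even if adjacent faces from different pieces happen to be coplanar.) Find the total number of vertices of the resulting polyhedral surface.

15

A nonagonal pyramid: V=10, E=18, F=10.
Attach a triangular antiprism (V=6, E=12, F=8) along a 3-gon: merge 3 vertices and 3 edges, delete both glued faces → V=13, E=27, F=16.
Attach a square pyramid (V=5, E=8, F=5) along a 3-gon: merge 3 vertices and 3 edges, delete both glued faces → V=15, E=32, F=19.
Check: V − E + F = 15 − 32 + 19 = 2.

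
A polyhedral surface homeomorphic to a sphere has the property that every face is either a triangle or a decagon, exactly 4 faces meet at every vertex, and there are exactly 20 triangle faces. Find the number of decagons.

2

Let x be the number of decagons; then F = 20 + x.
Edge–face incidences: 2E = 3·20 + 10·x = 60 + 10x.
Every vertex has degree 4, so 4V = 2E.
Euler: V − E + F = 2 ⇒ (2E)/4 − E + (20 + x) = 2.
Multiply by 8: 2·(2E) − 4·(2E) + 8·(20 + x) = 16, i.e. 160 + 8x − 2·(60 + 10x) = 16.
Collecting terms: −12x + 40 = 16, so −12x = −24, so x = 2.
Then 2E = 60 + 10·2 = 80, so E = 40, V = 2E/4 = 20, F = 20 + 2 = 22.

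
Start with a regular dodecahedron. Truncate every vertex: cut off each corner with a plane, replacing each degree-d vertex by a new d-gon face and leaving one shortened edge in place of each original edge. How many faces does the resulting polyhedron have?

32

The base solid has V = 20, E = 30, F = 12.
Truncation replaces each original edge-end by a new vertex, so V′ = 2E = 60.
Each original edge survives, and each old vertex of degree d contributes d new edges; summing degrees gives Σd = 2E, so E′ = E + 2E = 3E = 90.
Each original face survives and each original vertex becomes one new face: F′ = F + V = 32.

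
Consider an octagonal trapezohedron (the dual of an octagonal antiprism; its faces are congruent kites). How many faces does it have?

The n-trapezohedron (dual of the n-antiprism) has V = 2·8 + 2 = 18, E = 4·8 = 32, F = 2·8 = 16.

16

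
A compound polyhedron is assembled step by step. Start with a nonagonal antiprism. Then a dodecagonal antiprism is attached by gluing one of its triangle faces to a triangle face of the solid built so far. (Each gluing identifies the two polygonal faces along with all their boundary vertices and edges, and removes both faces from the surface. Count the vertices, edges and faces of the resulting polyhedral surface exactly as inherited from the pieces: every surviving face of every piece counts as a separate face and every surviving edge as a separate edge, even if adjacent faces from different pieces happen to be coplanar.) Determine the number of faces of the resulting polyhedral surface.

44

A nonagonal antiprism: V=18, E=36, F=20.
Attach a dodecagonal antiprism (V=24, E=48, F=26) along a 3-gon: merge 3 vertices and 3 edges, delete both glued faces → V=39, E=81, F=44.
Check: V − E + F = 39 − 81 + 44 = 2.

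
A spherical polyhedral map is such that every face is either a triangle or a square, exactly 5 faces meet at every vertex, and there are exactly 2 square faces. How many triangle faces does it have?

24

Let x be the number of triangles; then F = 2 + x.
Edge–face incidences: 2E = 4·2 + 3·x = 8 + 3x.
Every vertex has degree 5, so 5V = 2E.
Euler: V − E + F = 2 ⇒ (2E)/5 − E + (2 + x) = 2.
Multiply by 10: 2·(2E) − 5·(2E) + 10·(2 + x) = 20, i.e. 20 + 10x − 3·(8 + 3x) = 20.
Collecting terms: x − 4 = 20, so x = 24.
Then 2E = 8 + 3·24 = 80, so E = 40, V = 2E/5 = 16, F = 2 + 24 = 26.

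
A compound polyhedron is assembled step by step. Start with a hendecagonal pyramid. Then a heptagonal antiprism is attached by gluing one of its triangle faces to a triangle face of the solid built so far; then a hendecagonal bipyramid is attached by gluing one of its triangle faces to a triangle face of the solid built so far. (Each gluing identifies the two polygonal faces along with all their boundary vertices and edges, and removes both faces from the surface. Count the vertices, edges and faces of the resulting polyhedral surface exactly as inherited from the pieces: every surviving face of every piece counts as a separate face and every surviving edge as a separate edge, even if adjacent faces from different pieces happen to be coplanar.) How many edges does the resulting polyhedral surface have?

A hendecagonal pyramid: V=12, E=22, F=12.
Attach a heptagonal antiprism (V=14, E=28, F=16) along a 3-gon: merge 3 vertices and 3 edges, delete both glued faces → V=23, E=47, F=26.
Attach a hendecagonal bipyramid (V=13, E=33, F=22) along a 3-gon: merge 3 vertices and 3 edges, delete both glued faces → V=33, E=77, F=46.
Check: V − E + F = 33 − 77 + 46 = 2.

77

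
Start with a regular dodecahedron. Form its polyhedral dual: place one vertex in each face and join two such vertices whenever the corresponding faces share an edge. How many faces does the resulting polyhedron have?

The base solid has V = 20, E = 30, F = 12.
The dual swaps V and F and preserves E: V′ = F = 12, E′ = E = 30, F′ = V = 20.

20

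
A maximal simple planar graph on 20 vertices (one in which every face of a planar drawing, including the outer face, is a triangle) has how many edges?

In a plane triangulation 3F = 2E and V − E + F = 2, so E = 3V − 6 = 3·20 − 6 = 54.

54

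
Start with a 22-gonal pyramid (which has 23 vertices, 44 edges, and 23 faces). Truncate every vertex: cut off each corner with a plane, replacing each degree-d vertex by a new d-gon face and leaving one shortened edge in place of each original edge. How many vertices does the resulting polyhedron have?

88

Truncation replaces each original edge-end by a new vertex, so V′ = 2E = 88.
Each original edge survives, and each old vertex of degree d contributes d new edges; summing degrees gives Σd = 2E, so E′ = E + 2E = 3E = 132.
Each original face survives and each original vertex becomes one new face: F′ = F + V = 46.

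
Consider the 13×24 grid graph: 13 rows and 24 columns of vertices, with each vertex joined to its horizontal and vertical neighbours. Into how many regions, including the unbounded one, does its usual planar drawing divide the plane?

277

The grid has V = 13·24 = 312 vertices and E = 13·23 + 24·12 = 587 edges.
F = 2 − V + E = 2 − 312 + 587 = 277.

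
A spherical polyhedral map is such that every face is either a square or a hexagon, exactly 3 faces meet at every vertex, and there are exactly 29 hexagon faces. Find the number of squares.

6

Let x be the number of squares; then F = 29 + x.
Edge–face incidences: 2E = 6·29 + 4·x = 174 + 4x.
Every vertex has degree 3, so 3V = 2E.
Euler: V − E + F = 2 ⇒ (2E)/3 − E + (29 + x) = 2.
Multiply by 6: 2·(2E) − 3·(2E) + 6·(29 + x) = 12, i.e. 174 + 6x − (174 + 4x) = 12.
Collecting terms: 2x = 12, so x = 6.
Then 2E = 174 + 4·6 = 198, so E = 99, V = 2E/3 = 66, F = 29 + 6 = 35.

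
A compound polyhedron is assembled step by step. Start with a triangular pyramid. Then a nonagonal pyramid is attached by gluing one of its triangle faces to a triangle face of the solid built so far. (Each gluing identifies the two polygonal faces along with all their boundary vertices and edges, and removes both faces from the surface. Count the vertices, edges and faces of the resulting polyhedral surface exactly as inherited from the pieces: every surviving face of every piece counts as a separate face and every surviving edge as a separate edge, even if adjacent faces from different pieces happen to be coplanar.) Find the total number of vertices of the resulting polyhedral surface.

A triangular pyramid: V=4, E=6, F=4.
Attach a nonagonal pyramid (V=10, E=18, F=10) along a 3-gon: merge 3 vertices and 3 edges, delete both glued faces → V=11, E=21, F=12.
Check: V − E + F = 11 − 21 + 12 = 2.

11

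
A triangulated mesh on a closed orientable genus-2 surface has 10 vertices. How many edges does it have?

36

χ = 2 − 2·2 = -2, and every face is a triangle so 3F = 2E.
V − E + F = -2 with E = 3F/2 gives 10 − (3/2 − 1)·F = -2, so F = 24 and E = 36.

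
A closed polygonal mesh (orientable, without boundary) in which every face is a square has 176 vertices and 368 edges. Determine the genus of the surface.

Every face is a square and each edge borders two faces, so 4F = 2·368, giving F = 184.
χ = V − E + F = 176 − 368 + 184 = -8.
For a closed orientable surface χ = 2 − 2g, so g = (2 − (-8))/2 = 5.

5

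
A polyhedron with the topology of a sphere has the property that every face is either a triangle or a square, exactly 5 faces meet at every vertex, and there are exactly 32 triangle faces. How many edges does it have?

60

Let x be the number of squares; then F = 32 + x.
Edge–face incidences: 2E = 3·32 + 4·x = 96 + 4x.
Every vertex has degree 5, so 5V = 2E.
Euler: V − E + F = 2 ⇒ (2E)/5 − E + (32 + x) = 2.
Multiply by 10: 2·(2E) − 5·(2E) + 10·(32 + x) = 20, i.e. 320 + 10x − 3·(96 + 4x) = 20.
Collecting terms: −2x + 32 = 20, so −2x = −12, so x = 6.
Then 2E = 96 + 4·6 = 120, so E = 60, V = 2E/5 = 24, F = 32 + 6 = 38.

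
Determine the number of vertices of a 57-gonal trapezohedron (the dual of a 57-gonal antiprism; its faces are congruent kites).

The n-trapezohedron (dual of the n-antiprism) has V = 2·57 + 2 = 116, E = 4·57 = 228, F = 2·57 = 114.

116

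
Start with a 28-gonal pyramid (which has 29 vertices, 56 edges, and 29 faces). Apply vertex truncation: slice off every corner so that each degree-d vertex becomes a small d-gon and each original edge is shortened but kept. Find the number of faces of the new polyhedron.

Truncation replaces each original edge-end by a new vertex, so V′ = 2E = 112.
Each original edge survives, and each old vertex of degree d contributes d new edges; summing degrees gives Σd = 2E, so E′ = E + 2E = 3E = 168.
Each original face survives and each original vertex becomes one new face: F′ = F + V = 58.

58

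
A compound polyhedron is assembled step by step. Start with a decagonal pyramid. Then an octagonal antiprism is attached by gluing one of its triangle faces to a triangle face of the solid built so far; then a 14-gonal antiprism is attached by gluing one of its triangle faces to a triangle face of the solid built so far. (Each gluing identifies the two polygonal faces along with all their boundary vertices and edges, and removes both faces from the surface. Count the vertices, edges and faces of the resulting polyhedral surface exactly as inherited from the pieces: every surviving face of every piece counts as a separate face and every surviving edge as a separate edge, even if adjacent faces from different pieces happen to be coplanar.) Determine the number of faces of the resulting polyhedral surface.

A decagonal pyramid: V=11, E=20, F=11.
Attach an octagonal antiprism (V=16, E=32, F=18) along a 3-gon: merge 3 vertices and 3 edges, delete both glued faces → V=24, E=49, F=27.
Attach a 14-gonal antiprism (V=28, E=56, F=30) along a 3-gon: merge 3 vertices and 3 edges, delete both glued faces → V=49, E=102, F=55.
Check: V − E + F = 49 − 102 + 55 = 2.

55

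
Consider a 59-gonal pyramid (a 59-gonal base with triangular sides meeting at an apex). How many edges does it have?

A pyramid on an n-gon base has one n-gon and n triangles: V = 59 + 1 = 60, E = 2·59 = 118, F = 59 + 1 = 60.
Check: V − E + F = 60 − 118 + 60 = 2.

118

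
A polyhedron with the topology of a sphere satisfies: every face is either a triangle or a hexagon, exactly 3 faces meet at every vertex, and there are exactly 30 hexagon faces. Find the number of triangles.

4

Let x be the number of triangles; then F = 30 + x.
Edge–face incidences: 2E = 6·30 + 3·x = 180 + 3x.
Every vertex has degree 3, so 3V = 2E.
Euler: V − E + F = 2 ⇒ (2E)/3 − E + (30 + x) = 2.
Multiply by 6: 2·(2E) − 3·(2E) + 6·(30 + x) = 12, i.e. 180 + 6x − (180 + 3x) = 12.
Collecting terms: 3x = 12, so x = 4.
Then 2E = 180 + 3·4 = 192, so E = 96, V = 2E/3 = 64, F = 30 + 4 = 34.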